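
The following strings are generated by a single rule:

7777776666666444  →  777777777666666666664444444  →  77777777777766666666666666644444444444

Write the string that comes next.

7777777777777776666666666666666666444444444444444

Reading off run lengths: 7 runs 6, 9, 12; 6 runs 7, 11, 15; 4 runs 3, 7, 11 — each is linear in n (n = 1, 2, …).
At n = 4 the blocks have lengths 15, 19, 15.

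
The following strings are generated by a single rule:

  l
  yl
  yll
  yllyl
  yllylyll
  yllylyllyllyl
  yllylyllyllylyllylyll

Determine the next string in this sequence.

From term 3 onward, concatenate the last term with the second-to-last: yl·l = yll, yll·yl = yllyl, …
So term 8 is yllylyllyllylyllylyll·yllylyllyllyl.

yllylyllyllylyllylyllyllylyllyllyl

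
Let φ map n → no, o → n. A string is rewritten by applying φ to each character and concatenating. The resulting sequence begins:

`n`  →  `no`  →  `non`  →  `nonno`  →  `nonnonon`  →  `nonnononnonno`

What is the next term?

Applying the rule to each of the 13 symbols of nonnononnonno gives the pieces no n no no n no n no no n no no n, which concatenate to the answer.

nonnononnonnononnonon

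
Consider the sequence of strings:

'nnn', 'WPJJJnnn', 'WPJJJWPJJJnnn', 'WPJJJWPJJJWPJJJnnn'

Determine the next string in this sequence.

WPJJJWPJJJWPJJJWPJJJnnn

Each term is the previous one with WPJJJ prepended.
So the next term is WPJJJ·WPJJJWPJJJWPJJJnnn.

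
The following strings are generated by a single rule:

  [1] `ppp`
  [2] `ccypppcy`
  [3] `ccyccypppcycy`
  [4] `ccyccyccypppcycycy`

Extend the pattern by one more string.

s(k+1) = ccy·s(k)·cy, so each term gains ccy as a prefix and cy as a suffix.
So the next term is ccy·ccyccyccypppcycycy·cy.

ccyccyccyccypppcycycycy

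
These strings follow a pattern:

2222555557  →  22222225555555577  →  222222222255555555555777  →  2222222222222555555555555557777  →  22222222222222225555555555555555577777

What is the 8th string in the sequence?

22222222222222222222222225555555555555555555555555577777777

Term n consists of 3n+1 2's, followed by 3n+2 5's, followed by n 7's (n = 1, 2, …).
For term 8, n = 8, so the run lengths are 25, 26, 8.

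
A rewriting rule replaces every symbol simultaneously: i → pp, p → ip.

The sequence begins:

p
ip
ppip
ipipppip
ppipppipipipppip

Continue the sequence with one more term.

φ(ppipppipipipppip) expands symbol-by-symbol to ip ip pp ip ip ip pp ip pp ip pp ip ip ip pp ip; joining the 16 pieces gives the next term.

ipipppipipipppipppipppipipipppip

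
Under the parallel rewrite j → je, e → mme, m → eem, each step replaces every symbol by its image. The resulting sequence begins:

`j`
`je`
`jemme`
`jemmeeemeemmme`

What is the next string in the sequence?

Applying the rule to each of the 14 symbols of jemmeeemeemmme gives the pieces je mme eem eem mme mme mme eem mme mme eem eem eem mme, which concatenate to the answer.

jemmeeemeemmmemmemmeeemmmemmeeemeemeemmme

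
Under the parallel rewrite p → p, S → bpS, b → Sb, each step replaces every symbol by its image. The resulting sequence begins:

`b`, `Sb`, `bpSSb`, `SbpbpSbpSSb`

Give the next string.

bpSSbpSbpbpSSbpbpSbpSSb

Apply φ to SbpbpSbpSSb symbol by symbol: S→bpS, b→Sb, p→p, b→Sb, p→p, S→bpS, b→Sb, p→p, S→bpS, S→bpS, b→Sb; joined: bpS Sb p Sb p bpS Sb p bpS bpS Sb.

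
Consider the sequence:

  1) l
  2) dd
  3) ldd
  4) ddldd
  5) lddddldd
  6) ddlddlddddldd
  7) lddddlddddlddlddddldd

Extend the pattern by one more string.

From term 3 onward, concatenate the second-to-last term with the last: l·dd = ldd, dd·ldd = ddldd, …
The next term joins ddlddlddddldd and lddddlddddlddlddddldd.

ddlddlddddlddlddddlddddlddlddddldd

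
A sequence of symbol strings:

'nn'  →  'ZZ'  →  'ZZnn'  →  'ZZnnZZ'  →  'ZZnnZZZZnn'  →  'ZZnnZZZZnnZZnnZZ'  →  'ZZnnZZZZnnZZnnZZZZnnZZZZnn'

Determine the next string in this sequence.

ZZnnZZZZnnZZnnZZZZnnZZZZnnZZnnZZZZnnZZnnZZ

This is a Fibonacci-style word recurrence s(k) = s(k−1)·s(k−2): e.g. ZZ·nn = ZZnn.
Continuing: ZZnnZZZZnnZZnnZZZZnnZZZZnn · ZZnnZZZZnnZZnnZZ gives term 8.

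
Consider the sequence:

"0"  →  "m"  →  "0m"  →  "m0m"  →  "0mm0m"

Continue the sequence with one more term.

m0m0mm0m

Each term (from the third on) is the two preceding terms concatenated in order: term 3 = 0·m = 0m.
So term 6 is m0m·0mm0m.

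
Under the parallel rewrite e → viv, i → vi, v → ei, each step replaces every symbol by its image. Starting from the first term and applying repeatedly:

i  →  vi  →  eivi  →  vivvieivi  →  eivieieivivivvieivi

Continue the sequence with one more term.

Rewriting the 19 symbols of eivieieivivivvieivi one by one yields viv vi ei vi viv vi viv vi ei vi ei vi ei ei vi viv vi ei vi; concatenated:

vivvieivivivvivivvieivieivieieivivivvieivi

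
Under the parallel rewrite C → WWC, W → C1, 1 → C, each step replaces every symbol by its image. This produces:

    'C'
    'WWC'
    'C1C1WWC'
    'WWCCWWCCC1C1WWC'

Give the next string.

Rewriting the 15 symbols of WWCCWWCCC1C1WWC one by one yields C1 C1 WWC WWC C1 C1 WWC WWC WWC C WWC C C1 C1 WWC; concatenated:

C1C1WWCWWCC1C1WWCWWCWWCCWWCCC1C1WWC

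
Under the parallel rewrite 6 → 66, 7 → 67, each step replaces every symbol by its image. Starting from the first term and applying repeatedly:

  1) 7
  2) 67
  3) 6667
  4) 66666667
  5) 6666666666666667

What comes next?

66666666666666666666666666666667

Applying the rule to each of the 16 symbols of 6666666666666667 gives the pieces 66 66 66 66 66 66 66 66 66 66 66 66 66 66 66 67, which concatenate to the answer.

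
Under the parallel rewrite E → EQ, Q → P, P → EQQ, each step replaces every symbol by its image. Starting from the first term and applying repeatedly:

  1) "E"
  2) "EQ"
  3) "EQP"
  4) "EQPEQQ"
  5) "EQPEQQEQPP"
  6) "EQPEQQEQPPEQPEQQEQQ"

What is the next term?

EQPEQQEQPPEQPEQQEQQEQPEQQEQPPEQPP

Replace each of the 19 characters of EQPEQQEQPPEQPEQQEQQ in place — EQ P EQQ EQ P P EQ P EQQ EQQ EQ P EQQ EQ P P EQ P P — and concatenate.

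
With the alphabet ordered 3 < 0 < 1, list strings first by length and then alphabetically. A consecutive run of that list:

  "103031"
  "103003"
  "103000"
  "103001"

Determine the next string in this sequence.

The successor of 103001 increments the rightmost position that isn't already 1 and resets every position after it to 3.

103013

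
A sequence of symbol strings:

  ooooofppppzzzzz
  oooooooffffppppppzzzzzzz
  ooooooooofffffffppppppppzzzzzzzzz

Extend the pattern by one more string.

Each string has the form o^{2n+3} f^{3n-2} p^{2n+2} z^{2n+3} (n = 1, 2, …).
At n = 4 the blocks have lengths 11, 10, 10, 11.

oooooooooooffffffffffppppppppppzzzzzzzzzzz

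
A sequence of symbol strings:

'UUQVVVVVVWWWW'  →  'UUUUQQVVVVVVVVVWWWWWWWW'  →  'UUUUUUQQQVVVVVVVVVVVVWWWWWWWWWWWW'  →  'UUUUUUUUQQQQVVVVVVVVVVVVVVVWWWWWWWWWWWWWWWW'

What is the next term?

The n-th term is 2n U's then n Q's then 3n+3 V's then 4n W's (n = 1, 2, …).
For the next term, n = 5, so the run lengths are 10, 5, 18, 20.

UUUUUUUUUUQQQQQVVVVVVVVVVVVVVVVVVWWWWWWWWWWWWWWWWWWWW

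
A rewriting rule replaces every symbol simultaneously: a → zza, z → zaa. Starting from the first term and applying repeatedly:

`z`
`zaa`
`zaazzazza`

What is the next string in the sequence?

zaazzazzazaazaazzazaazaazza

Apply φ to zaazzazza symbol by symbol: z→zaa, a→zza, a→zza, z→zaa, z→zaa, a→zza, z→zaa, z→zaa, a→zza; joined: zaa zza zza zaa zaa zza zaa zaa zza.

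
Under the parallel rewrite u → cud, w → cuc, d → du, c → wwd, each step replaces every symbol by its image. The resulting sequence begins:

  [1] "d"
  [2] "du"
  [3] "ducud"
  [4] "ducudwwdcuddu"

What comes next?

φ(ducudwwdcuddu) expands symbol-by-symbol to du cud wwd cud du cuc cuc du wwd cud du du cud; joining the 13 pieces gives the next term.

ducudwwdcudducuccucduwwdcudduducud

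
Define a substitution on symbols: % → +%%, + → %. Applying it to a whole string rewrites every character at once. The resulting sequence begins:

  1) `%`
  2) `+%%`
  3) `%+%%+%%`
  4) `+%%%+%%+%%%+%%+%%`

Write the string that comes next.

Replace each of the 17 characters of +%%%+%%+%%%+%%+%% in place — % +%% +%% +%% % +%% +%% % +%% +%% +%% % +%% +%% % +%% +%% — and concatenate.

%+%%+%%+%%%+%%+%%%+%%+%%+%%%+%%+%%%+%%+%%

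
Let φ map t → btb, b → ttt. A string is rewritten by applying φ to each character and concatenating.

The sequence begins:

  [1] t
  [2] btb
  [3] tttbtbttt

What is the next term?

Rewriting each symbol of tttbtbttt: t→btb, t→btb, t→btb, b→ttt, t→btb, b→ttt, t→btb, t→btb, t→btb, which concatenates to btb btb btb ttt btb ttt btb btb btb.

btbbtbbtbtttbtbtttbtbbtbbtb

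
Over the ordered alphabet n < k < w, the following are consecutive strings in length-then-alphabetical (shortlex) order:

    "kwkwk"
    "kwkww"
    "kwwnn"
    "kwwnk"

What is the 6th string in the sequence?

Stepping forward 2 times from kwwnk: kwwnk → kwwnw, then the target.

kwwkn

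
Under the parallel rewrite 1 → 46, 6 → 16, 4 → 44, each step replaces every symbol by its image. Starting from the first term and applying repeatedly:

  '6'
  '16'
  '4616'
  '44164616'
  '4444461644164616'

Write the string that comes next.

44444444441646164444461644164616

Applying the rule to each of the 16 symbols of 4444461644164616 gives the pieces 44 44 44 44 44 16 46 16 44 44 46 16 44 16 46 16, which concatenate to the answer.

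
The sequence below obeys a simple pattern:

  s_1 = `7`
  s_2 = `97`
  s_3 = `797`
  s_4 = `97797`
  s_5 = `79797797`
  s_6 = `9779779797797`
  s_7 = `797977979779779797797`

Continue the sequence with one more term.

9779779797797797977979779779797797

Each term (from the third on) is the two preceding terms concatenated in order: term 3 = 7·97 = 797.
So term 8 is 9779779797797·797977979779779797797.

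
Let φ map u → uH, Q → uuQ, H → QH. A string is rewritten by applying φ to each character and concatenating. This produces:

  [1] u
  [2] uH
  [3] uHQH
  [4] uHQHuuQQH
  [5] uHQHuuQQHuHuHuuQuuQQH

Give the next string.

uHQHuuQQHuHuHuuQuuQQHuHQHuHQHuHuHuuQuHuHuuQuuQQH

Replace each of the 21 characters of uHQHuuQQHuHuHuuQuuQQH in place — uH QH uuQ QH uH uH uuQ uuQ QH uH QH uH QH uH uH uuQ uH uH uuQ uuQ QH — and concatenate.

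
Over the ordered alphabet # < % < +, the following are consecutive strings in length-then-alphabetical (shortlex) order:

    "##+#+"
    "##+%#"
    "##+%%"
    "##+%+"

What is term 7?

##+++

Continuing the enumeration 3 steps past ##+%+: ##+%+ → ##++# → ##++% → (answer).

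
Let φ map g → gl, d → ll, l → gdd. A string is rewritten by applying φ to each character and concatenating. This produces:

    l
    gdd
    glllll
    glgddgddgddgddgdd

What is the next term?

glgddglllllglllllglllllglllllglllll

Applying the rule to each of the 17 symbols of glgddgddgddgddgdd gives the pieces gl gdd gl ll ll gl ll ll gl ll ll gl ll ll gl ll ll, which concatenate to the answer.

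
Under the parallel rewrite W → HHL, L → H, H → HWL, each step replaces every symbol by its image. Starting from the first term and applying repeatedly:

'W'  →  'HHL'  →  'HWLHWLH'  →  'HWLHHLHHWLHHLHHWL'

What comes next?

Replace each of the 17 characters of HWLHHLHHWLHHLHHWL in place — HWL HHL H HWL HWL H HWL HWL HHL H HWL HWL H HWL HWL HHL H — and concatenate.

HWLHHLHHWLHWLHHWLHWLHHLHHWLHWLHHWLHWLHHLH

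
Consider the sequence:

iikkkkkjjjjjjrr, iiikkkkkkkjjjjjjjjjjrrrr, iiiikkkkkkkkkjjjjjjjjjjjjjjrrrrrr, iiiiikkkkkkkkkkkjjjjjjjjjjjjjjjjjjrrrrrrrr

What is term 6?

Reading off run lengths: i runs 2, 3, 4, 5; k runs 5, 7, 9, 11; j runs 6, 10, 14, 18; r runs 2, 4, 6, 8 — each is linear in n, where the shown terms are n = 2, 3, 4, 5.
At n = 7 the blocks have lengths 7, 15, 26, 12.

iiiiiiikkkkkkkkkkkkkkkjjjjjjjjjjjjjjjjjjjjjjjjjjrrrrrrrrrrrr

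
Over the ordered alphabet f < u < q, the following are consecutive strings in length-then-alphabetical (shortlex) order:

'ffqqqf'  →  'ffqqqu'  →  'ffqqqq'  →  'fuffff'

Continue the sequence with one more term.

fufffu

Find the rightmost character of fuffff below q, bump it to the next letter, and reset everything to its right to f.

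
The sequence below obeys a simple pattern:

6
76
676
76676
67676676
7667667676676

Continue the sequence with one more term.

This is a Fibonacci-style word recurrence s(k) = s(k−2)·s(k−1): e.g. 6·76 = 676.
The next term joins 67676676 and 7667667676676.

676766767667667676676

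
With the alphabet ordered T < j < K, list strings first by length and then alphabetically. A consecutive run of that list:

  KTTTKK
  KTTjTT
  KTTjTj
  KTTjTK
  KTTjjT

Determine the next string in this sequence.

KTTjjj

Find the rightmost character of KTTjjT below K, bump it to the next letter, and reset everything to its right to T.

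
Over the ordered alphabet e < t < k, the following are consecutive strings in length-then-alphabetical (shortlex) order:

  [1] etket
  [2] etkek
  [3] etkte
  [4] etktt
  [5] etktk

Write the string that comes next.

etkke

The successor of etktk increments the rightmost position that isn't already k and resets every position after it to e.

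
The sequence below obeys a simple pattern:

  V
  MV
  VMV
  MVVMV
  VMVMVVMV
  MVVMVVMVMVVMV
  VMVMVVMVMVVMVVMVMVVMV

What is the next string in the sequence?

Each term (from the third on) is the two preceding terms concatenated in order: term 3 = V·MV = VMV.
The next term joins MVVMVVMVMVVMV and VMVMVVMVMVVMVVMVMVVMV.

MVVMVVMVMVVMVVMVMVVMVMVVMVVMVMVVMV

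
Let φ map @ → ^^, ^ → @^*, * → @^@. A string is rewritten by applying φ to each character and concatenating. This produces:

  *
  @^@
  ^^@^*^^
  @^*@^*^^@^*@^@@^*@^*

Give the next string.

^^@^*@^@^^@^*@^@@^*@^*^^@^*@^@^^@^*^^^^@^*@^@^^@^*@^@

φ(@^*@^*^^@^*@^@@^*@^*) expands symbol-by-symbol to ^^ @^* @^@ ^^ @^* @^@ @^* @^* ^^ @^* @^@ ^^ @^* ^^ ^^ @^* @^@ ^^ @^* @^@; joining the 20 pieces gives the next term.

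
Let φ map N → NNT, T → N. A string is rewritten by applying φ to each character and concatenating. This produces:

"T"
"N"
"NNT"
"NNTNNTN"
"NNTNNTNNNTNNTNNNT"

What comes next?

Replace each of the 17 characters of NNTNNTNNNTNNTNNNT in place — NNT NNT N NNT NNT N NNT NNT NNT N NNT NNT N NNT NNT NNT N — and concatenate.

NNTNNTNNNTNNTNNNTNNTNNTNNNTNNTNNNTNNTNNTN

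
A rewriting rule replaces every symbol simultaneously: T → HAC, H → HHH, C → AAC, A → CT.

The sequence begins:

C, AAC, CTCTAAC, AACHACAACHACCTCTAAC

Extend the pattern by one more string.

Applying the rule to each of the 19 symbols of AACHACAACHACCTCTAAC gives the pieces CT CT AAC HHH CT AAC CT CT AAC HHH CT AAC AAC HAC AAC HAC CT CT AAC, which concatenate to the answer.

CTCTAACHHHCTAACCTCTAACHHHCTAACAACHACAACHACCTCTAAC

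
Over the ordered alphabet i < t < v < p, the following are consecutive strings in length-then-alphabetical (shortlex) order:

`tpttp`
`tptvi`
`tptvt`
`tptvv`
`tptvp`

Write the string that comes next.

tptpi

Treat tptvp as a base-4 numeral over the given alphabet and add one, carrying through any trailing p's.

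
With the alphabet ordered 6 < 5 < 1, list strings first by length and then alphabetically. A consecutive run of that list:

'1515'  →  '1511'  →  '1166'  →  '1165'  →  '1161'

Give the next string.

1156

Find the rightmost character of 1161 below 1, bump it to the next letter, and reset everything to its right to 6.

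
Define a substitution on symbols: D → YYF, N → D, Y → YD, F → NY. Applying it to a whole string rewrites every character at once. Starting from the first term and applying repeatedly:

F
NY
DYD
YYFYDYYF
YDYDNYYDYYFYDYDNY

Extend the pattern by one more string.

YDYYFYDYYFDYDYDYYFYDYDNYYDYYFYDYYFDYD

φ(YDYDNYYDYYFYDYDNY) expands symbol-by-symbol to YD YYF YD YYF D YD YD YYF YD YD NY YD YYF YD YYF D YD; joining the 17 pieces gives the next term.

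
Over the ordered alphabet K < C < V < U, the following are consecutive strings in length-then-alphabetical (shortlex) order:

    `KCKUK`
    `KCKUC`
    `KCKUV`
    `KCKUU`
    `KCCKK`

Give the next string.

The successor of KCCKK increments the rightmost position that isn't already U and resets every position after it to K.

KCCKC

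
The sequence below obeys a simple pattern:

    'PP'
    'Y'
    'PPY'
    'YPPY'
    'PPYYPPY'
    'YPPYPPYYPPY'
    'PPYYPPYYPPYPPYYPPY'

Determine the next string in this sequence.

Each term (from the third on) is the two preceding terms concatenated in order: term 3 = PP·Y = PPY.
Continuing: YPPYPPYYPPY · PPYYPPYYPPYPPYYPPY gives term 8.

YPPYPPYYPPYPPYYPPYYPPYPPYYPPY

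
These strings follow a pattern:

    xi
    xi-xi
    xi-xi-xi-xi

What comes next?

Every step duplicates the string with '-' between the halves.
Doubling xi-xi-xi-xi with '-' between the halves:

xi-xi-xi-xi-xi-xi-xi-xi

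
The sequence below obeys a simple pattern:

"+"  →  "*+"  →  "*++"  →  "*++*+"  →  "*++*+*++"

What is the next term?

*++*+*++*++*+

From term 3 onward, concatenate the last term with the second-to-last: *+·+ = *++, *++·*+ = *++*+, …
The next term joins *++*+*++ and *++*+.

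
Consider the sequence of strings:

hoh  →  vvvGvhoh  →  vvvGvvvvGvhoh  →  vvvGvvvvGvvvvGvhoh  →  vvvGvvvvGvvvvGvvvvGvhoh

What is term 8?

vvvGvvvvGvvvvGvvvvGvvvvGvvvvGvvvvGvhoh

Every step adds vvvGv at the front: s(k+1) = vvvGv·s(k).
From vvvGvvvvGvvvvGvvvvGvhoh, 3 further steps: vvvGvvvvGvvvvGvvvvGvhoh → vvvGvvvvGvvvvGvvvvGvvvvGvhoh → vvvGvvvvGvvvvGvvvvGvvvvGvvvvGvhoh → (answer).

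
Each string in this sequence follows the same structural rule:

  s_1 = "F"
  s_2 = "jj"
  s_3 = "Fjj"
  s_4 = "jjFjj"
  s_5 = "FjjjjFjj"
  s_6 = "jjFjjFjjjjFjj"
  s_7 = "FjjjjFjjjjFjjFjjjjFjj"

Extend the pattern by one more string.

jjFjjFjjjjFjjFjjjjFjjjjFjjFjjjjFjj

Each term (from the third on) is the two preceding terms concatenated in order: term 3 = F·jj = Fjj.
So term 8 is jjFjjFjjjjFjj·FjjjjFjjjjFjjFjjjjFjj.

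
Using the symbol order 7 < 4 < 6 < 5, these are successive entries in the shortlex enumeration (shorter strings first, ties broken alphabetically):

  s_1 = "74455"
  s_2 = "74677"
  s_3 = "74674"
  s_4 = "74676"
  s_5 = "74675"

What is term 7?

74644

Stepping forward 2 times from 74675: 74675 → 74647, then the target.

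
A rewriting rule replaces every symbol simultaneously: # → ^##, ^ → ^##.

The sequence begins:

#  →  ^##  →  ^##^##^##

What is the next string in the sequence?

Expanding ^##^##^##: ^→^##, #→^##, #→^##, ^→^##, #→^##, #→^##, ^→^##, #→^##, #→^##. Concatenated: ^## ^## ^## ^## ^## ^## ^## ^## ^##.

^##^##^##^##^##^##^##^##^##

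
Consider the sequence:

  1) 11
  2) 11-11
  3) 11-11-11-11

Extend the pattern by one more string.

Every step duplicates the string with '-' between the halves.
Doubling 11-11-11-11 with '-' between the halves:

11-11-11-11-11-11-11-11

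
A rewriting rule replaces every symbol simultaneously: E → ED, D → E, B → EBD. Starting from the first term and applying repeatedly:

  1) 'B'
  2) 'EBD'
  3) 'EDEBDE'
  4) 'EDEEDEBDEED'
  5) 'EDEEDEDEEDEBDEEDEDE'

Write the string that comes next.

EDEEDEDEEDEEDEDEEDEBDEEDEDEEDEED

φ(EDEEDEDEEDEBDEEDEDE) expands symbol-by-symbol to ED E ED ED E ED E ED ED E ED EBD E ED ED E ED E ED; joining the 19 pieces gives the next term.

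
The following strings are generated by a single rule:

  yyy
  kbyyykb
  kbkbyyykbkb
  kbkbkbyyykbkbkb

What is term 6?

kbkbkbkbkbyyykbkbkbkbkb

s(k+1) = kb·s(k)·kb, so each term gains kb as a prefix and kb as a suffix.
From kbkbkbyyykbkbkb, 2 further steps: kbkbkbyyykbkbkb → kbkbkbkbyyykbkbkbkb → (answer).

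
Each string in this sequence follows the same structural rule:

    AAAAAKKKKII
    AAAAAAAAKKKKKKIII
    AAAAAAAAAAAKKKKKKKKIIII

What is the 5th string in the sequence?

The n-th term is 3n+2 A's then 2n+2 K's then n+1 I's (n = 1, 2, …).
At n = 5 the blocks have lengths 17, 12, 6.

AAAAAAAAAAAAAAAAAKKKKKKKKKKKKIIIIII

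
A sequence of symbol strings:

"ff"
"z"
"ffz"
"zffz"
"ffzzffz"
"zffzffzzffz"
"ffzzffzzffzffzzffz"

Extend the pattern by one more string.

zffzffzzffzffzzffzzffzffzzffz

This is a Fibonacci-style word recurrence s(k) = s(k−2)·s(k−1): e.g. ff·z = ffz.
The next term joins zffzffzzffz and ffzzffzzffzffzzffz.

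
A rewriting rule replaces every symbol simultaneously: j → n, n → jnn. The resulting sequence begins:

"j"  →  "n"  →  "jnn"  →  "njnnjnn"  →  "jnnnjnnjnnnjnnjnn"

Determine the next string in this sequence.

Replace each of the 17 characters of jnnnjnnjnnnjnnjnn in place — n jnn jnn jnn n jnn jnn n jnn jnn jnn n jnn jnn n jnn jnn — and concatenate.

njnnjnnjnnnjnnjnnnjnnjnnjnnnjnnjnnnjnnjnn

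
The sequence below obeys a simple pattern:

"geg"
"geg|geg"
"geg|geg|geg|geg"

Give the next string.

Every step duplicates the string with '|' between the halves.
Doubling geg|geg|geg|geg with '|' between the halves:

geg|geg|geg|geg|geg|geg|geg|geg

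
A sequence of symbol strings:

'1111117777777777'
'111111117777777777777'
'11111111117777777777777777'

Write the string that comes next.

1111111111117777777777777777777

The n-th term is 2n 1's then 3n+1 7's, where the shown terms are n = 3, 4, 5.
At n = 6 the blocks have lengths 12, 19.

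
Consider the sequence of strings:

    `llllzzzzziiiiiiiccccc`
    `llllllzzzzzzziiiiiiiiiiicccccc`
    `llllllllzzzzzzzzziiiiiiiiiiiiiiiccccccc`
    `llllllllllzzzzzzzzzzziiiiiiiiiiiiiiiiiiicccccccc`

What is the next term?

The n-th term is 2n l's then 2n+1 z's then 4n-1 i's then n+3 c's, where the shown terms are n = 2, 3, 4, 5.
At n = 6 the blocks have lengths 12, 13, 23, 9.

llllllllllllzzzzzzzzzzzzziiiiiiiiiiiiiiiiiiiiiiiccccccccc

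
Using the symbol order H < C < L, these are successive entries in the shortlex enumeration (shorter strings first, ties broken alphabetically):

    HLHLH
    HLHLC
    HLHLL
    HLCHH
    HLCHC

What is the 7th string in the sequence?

Stepping forward 2 times from HLCHC: HLCHC → HLCHL, then the target.

HLCCH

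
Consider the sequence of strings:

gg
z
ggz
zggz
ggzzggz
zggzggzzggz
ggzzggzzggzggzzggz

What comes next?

Each term (from the third on) is the two preceding terms concatenated in order: term 3 = gg·z = ggz.
So term 8 is zggzggzzggz·ggzzggzzggzggzzggz.

zggzggzzggzggzzggzzggzggzzggz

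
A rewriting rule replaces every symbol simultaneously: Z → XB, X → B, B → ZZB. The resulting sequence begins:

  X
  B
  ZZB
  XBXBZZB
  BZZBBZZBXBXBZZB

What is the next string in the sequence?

Applying the rule to each of the 15 symbols of BZZBBZZBXBXBZZB gives the pieces ZZB XB XB ZZB ZZB XB XB ZZB B ZZB B ZZB XB XB ZZB, which concatenate to the answer.

ZZBXBXBZZBZZBXBXBZZBBZZBBZZBXBXBZZB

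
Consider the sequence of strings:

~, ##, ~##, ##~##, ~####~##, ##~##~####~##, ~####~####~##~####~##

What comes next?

Each term (from the third on) is the two preceding terms concatenated in order: term 3 = ~·## = ~##.
So term 8 is ##~##~####~##·~####~####~##~####~##.

##~##~####~##~####~####~##~####~##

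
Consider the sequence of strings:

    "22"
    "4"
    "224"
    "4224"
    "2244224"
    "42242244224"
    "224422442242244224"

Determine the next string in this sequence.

Each term (from the third on) is the two preceding terms concatenated in order: term 3 = 22·4 = 224.
Continuing: 42242244224 · 224422442242244224 gives term 8.

42242244224224422442242244224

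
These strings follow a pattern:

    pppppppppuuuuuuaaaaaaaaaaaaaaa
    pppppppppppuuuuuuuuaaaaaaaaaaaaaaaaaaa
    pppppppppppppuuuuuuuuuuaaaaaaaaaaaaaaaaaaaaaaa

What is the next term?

pppppppppppppppuuuuuuuuuuuuaaaaaaaaaaaaaaaaaaaaaaaaaaa

Reading off run lengths: p runs 9, 11, 13; u runs 6, 8, 10; a runs 15, 19, 23 — each is linear in n, where the shown terms are n = 3, 4, 5.
Setting n = 6 gives 15, 12, 27 characters in each block.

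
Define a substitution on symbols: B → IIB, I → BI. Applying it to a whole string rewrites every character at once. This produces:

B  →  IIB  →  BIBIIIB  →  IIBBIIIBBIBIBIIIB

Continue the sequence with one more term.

Rewriting the 17 symbols of IIBBIIIBBIBIBIIIB one by one yields BI BI IIB IIB BI BI BI IIB IIB BI IIB BI IIB BI BI BI IIB; concatenated:

BIBIIIBIIBBIBIBIIIBIIBBIIIBBIIIBBIBIBIIIB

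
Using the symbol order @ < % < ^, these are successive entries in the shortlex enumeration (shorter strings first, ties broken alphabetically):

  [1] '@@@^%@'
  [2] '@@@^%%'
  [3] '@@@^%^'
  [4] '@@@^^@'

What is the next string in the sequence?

@@@^^%

The successor of @@@^^@ increments the rightmost position that isn't already ^ and resets every position after it to @.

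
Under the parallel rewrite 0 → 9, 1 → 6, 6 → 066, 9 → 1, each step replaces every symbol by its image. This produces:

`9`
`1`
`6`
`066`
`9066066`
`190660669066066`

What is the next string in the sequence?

6190660669066066190660669066066

Applying the rule to each of the 15 symbols of 190660669066066 gives the pieces 6 1 9 066 066 9 066 066 1 9 066 066 9 066 066, which concatenate to the answer.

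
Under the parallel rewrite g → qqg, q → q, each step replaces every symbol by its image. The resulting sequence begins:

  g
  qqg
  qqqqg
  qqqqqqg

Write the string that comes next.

Rewriting each symbol of qqqqqqg: q→q, q→q, q→q, q→q, q→q, q→q, g→qqg, which concatenates to q q q q q q qqg.

qqqqqqqqg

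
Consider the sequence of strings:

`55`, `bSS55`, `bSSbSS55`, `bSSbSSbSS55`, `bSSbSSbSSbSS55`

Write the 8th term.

The strings grow by a fixed prefix bSS each time.
From bSSbSSbSSbSS55, 3 further steps: bSSbSSbSSbSS55 → bSSbSSbSSbSSbSS55 → bSSbSSbSSbSSbSSbSS55 → (answer).

bSSbSSbSSbSSbSSbSSbSS55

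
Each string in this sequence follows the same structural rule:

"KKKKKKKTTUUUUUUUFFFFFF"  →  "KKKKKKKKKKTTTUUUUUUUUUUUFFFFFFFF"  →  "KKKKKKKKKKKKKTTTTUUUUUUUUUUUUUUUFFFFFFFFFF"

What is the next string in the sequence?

KKKKKKKKKKKKKKKKTTTTTUUUUUUUUUUUUUUUUUUUFFFFFFFFFFFF

Each string has the form K^{3n+1} T^{n} U^{4n-1} F^{2n+2}, where the shown terms are n = 2, 3, 4.
At n = 5 the blocks have lengths 16, 5, 19, 12.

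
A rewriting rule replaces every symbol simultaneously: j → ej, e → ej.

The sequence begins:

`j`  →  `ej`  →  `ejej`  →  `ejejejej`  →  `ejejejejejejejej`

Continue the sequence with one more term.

Applying the rule to each of the 16 symbols of ejejejejejejejej gives the pieces ej ej ej ej ej ej ej ej ej ej ej ej ej ej ej ej, which concatenate to the answer.

ejejejejejejejejejejejejejejejej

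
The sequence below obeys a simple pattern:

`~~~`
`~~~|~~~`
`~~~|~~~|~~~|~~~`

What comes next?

Every step duplicates the string with '|' between the halves.
So the next term is two copies of ~~~|~~~|~~~|~~~ with '|' between the halves.

~~~|~~~|~~~|~~~|~~~|~~~|~~~|~~~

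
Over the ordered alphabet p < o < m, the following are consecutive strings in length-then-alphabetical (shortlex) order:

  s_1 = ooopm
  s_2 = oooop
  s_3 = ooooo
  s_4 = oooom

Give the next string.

ooomp

Treat oooom as a base-3 numeral over the given alphabet and add one, carrying through any trailing m's.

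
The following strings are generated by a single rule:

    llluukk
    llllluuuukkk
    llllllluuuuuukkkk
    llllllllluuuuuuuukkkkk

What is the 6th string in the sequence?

The n-th term is 2n+1 l's then 2n u's then n+1 k's (n = 1, 2, …).
At n = 6 the blocks have lengths 13, 12, 7.

llllllllllllluuuuuuuuuuuukkkkkkk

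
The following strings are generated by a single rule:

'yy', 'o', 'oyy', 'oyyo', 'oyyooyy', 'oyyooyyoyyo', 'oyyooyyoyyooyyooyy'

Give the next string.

oyyooyyoyyooyyooyyoyyooyyoyyo

From term 3 onward, concatenate the last term with the second-to-last: o·yy = oyy, oyy·o = oyyo, …
So term 8 is oyyooyyoyyooyyooyy·oyyooyyoyyo.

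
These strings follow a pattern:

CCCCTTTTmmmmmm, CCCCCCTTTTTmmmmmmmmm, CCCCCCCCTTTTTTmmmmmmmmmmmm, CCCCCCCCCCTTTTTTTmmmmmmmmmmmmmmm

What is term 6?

Each string has the form C^{2n} T^{n+2} m^{3n}, where the shown terms are n = 2, 3, 4, 5.
For term 6, n = 7, so the run lengths are 14, 9, 21.

CCCCCCCCCCCCCCTTTTTTTTTmmmmmmmmmmmmmmmmmmmmm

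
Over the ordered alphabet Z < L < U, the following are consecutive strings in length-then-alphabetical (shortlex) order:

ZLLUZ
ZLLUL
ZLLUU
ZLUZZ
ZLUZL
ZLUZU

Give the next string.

Treat ZLUZU as a base-3 numeral over the given alphabet and add one, carrying through any trailing U's.

ZLULZ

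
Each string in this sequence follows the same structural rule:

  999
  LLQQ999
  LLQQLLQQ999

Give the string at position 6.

Every step adds LLQQ at the front: s(k+1) = LLQQ·s(k).
From LLQQLLQQ999, 3 further steps: LLQQLLQQ999 → LLQQLLQQLLQQ999 → LLQQLLQQLLQQLLQQ999 → (answer).

LLQQLLQQLLQQLLQQLLQQ999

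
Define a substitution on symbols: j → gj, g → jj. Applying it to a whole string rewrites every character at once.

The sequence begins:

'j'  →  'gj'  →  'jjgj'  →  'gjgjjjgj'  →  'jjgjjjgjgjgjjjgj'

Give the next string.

Rewriting the 16 symbols of jjgjjjgjgjgjjjgj one by one yields gj gj jj gj gj gj jj gj jj gj jj gj gj gj jj gj; concatenated:

gjgjjjgjgjgjjjgjjjgjjjgjgjgjjjgj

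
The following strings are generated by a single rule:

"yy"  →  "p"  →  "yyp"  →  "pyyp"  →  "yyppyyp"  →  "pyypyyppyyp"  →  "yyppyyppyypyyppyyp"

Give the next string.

Each term (from the third on) is the two preceding terms concatenated in order: term 3 = yy·p = yyp.
Continuing: pyypyyppyyp · yyppyyppyypyyppyyp gives term 8.

pyypyyppyypyyppyyppyypyyppyyp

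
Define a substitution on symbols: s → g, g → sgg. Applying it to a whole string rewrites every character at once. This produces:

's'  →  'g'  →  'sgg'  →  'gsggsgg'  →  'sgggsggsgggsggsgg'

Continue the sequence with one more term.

Replace each of the 17 characters of sgggsggsgggsggsgg in place — g sgg sgg sgg g sgg sgg g sgg sgg sgg g sgg sgg g sgg sgg — and concatenate.

gsggsggsgggsggsgggsggsggsgggsggsgggsggsgg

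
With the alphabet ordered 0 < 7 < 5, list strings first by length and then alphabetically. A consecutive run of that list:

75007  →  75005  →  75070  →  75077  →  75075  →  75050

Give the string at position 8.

75055

Continuing the enumeration 2 steps past 75050: 75050 → 75057 → (answer).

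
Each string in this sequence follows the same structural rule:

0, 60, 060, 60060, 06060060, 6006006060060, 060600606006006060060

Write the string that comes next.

6006006060060060600606006006060060

Each term (from the third on) is the two preceding terms concatenated in order: term 3 = 0·60 = 060.
The next term joins 6006006060060 and 060600606006006060060.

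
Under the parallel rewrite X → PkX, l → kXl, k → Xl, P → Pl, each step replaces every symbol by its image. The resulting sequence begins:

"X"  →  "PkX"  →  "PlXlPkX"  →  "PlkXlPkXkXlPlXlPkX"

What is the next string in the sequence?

Applying the rule to each of the 18 symbols of PlkXlPkXkXlPlXlPkX gives the pieces Pl kXl Xl PkX kXl Pl Xl PkX Xl PkX kXl Pl kXl PkX kXl Pl Xl PkX, which concatenate to the answer.

PlkXlXlPkXkXlPlXlPkXXlPkXkXlPlkXlPkXkXlPlXlPkX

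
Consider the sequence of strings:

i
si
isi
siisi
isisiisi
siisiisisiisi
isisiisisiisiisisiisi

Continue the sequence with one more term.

Each term (from the third on) is the two preceding terms concatenated in order: term 3 = i·si = isi.
So term 8 is siisiisisiisi·isisiisisiisiisisiisi.

siisiisisiisiisisiisisiisiisisiisi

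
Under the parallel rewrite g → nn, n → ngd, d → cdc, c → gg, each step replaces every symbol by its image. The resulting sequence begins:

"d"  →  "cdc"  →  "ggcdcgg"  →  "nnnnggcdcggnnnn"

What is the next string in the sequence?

ngdngdngdngdnnnnggcdcggnnnnngdngdngdngd

φ(nnnnggcdcggnnnn) expands symbol-by-symbol to ngd ngd ngd ngd nn nn gg cdc gg nn nn ngd ngd ngd ngd; joining the 15 pieces gives the next term.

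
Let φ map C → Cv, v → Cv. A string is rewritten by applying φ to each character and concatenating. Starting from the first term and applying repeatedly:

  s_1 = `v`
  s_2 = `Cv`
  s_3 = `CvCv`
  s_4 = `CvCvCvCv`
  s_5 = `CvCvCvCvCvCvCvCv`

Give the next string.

CvCvCvCvCvCvCvCvCvCvCvCvCvCvCvCv

Replace each of the 16 characters of CvCvCvCvCvCvCvCv in place — Cv Cv Cv Cv Cv Cv Cv Cv Cv Cv Cv Cv Cv Cv Cv Cv — and concatenate.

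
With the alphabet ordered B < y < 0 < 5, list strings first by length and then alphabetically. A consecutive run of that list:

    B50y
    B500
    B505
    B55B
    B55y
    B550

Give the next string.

Treat B550 as a base-4 numeral over the given alphabet and add one, carrying through any trailing 5's.

B555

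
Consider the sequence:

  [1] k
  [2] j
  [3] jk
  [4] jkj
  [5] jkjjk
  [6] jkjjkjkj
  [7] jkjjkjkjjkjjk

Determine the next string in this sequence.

From term 3 onward, concatenate the last term with the second-to-last: j·k = jk, jk·j = jkj, …
So term 8 is jkjjkjkjjkjjk·jkjjkjkj.

jkjjkjkjjkjjkjkjjkjkj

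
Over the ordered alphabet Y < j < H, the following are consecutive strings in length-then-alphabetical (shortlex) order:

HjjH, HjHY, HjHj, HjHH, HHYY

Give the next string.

The successor of HHYY increments the rightmost position that isn't already H and resets every position after it to Y.

HHYj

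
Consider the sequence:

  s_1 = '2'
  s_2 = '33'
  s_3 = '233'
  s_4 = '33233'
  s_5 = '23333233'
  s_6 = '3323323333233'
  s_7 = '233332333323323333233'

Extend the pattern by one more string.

3323323333233233332333323323333233

This is a Fibonacci-style word recurrence s(k) = s(k−2)·s(k−1): e.g. 2·33 = 233.
Continuing: 3323323333233 · 233332333323323333233 gives term 8.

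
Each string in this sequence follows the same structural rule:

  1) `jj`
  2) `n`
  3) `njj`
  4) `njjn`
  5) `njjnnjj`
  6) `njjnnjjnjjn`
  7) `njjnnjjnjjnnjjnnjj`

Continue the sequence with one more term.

Each term (from the third on) is the previous term followed by the one before it: term 3 = n·jj = njj.
Continuing: njjnnjjnjjnnjjnnjj · njjnnjjnjjn gives term 8.

njjnnjjnjjnnjjnnjjnjjnnjjnjjn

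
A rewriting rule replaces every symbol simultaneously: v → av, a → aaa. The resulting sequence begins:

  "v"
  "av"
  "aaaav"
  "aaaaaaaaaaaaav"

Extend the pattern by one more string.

aaaaaaaaaaaaaaaaaaaaaaaaaaaaaaaaaaaaaaaav

φ(aaaaaaaaaaaaav) expands symbol-by-symbol to aaa aaa aaa aaa aaa aaa aaa aaa aaa aaa aaa aaa aaa av; joining the 14 pieces gives the next term.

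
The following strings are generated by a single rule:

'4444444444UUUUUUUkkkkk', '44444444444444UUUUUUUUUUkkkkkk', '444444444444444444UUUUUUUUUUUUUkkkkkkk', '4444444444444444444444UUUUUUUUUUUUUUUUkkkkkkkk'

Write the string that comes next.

44444444444444444444444444UUUUUUUUUUUUUUUUUUUkkkkkkkkk

The n-th term is 4n-2 4's then 3n-2 U's then n+2 k's, where the shown terms are n = 3, 4, 5, 6.
At n = 7 the blocks have lengths 26, 19, 9.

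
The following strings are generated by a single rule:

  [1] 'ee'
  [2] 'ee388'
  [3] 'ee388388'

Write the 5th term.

Each term is the previous one with 388 appended.
From ee388388, 2 further steps: ee388388 → ee388388388 → (answer).

ee388388388388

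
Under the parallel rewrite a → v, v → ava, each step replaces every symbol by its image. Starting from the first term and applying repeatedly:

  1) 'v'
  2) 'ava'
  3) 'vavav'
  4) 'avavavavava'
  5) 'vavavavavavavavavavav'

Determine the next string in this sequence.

avavavavavavavavavavavavavavavavavavavavava

Replace each of the 21 characters of vavavavavavavavavavav in place — ava v ava v ava v ava v ava v ava v ava v ava v ava v ava v ava — and concatenate.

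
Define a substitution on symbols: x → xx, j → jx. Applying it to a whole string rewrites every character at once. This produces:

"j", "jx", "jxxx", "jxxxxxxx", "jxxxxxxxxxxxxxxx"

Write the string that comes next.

jxxxxxxxxxxxxxxxxxxxxxxxxxxxxxxx

Applying the rule to each of the 16 symbols of jxxxxxxxxxxxxxxx gives the pieces jx xx xx xx xx xx xx xx xx xx xx xx xx xx xx xx, which concatenate to the answer.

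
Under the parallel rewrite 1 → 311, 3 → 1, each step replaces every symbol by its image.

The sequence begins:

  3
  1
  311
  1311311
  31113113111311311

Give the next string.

13113113111311311131131131113113111311311

Replace each of the 17 characters of 31113113111311311 in place — 1 311 311 311 1 311 311 1 311 311 311 1 311 311 1 311 311 — and concatenate.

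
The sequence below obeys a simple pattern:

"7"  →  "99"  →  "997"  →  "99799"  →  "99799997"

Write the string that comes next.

9979999799799

Each term (from the third on) is the previous term followed by the one before it: term 3 = 99·7 = 997.
So term 6 is 99799997·99799.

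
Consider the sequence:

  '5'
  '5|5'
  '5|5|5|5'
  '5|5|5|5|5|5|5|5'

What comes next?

s(k+1) = s(k)·|·s(k) — each term doubles the last with '|' between the halves.
Doubling 5|5|5|5|5|5|5|5 with '|' between the halves:

5|5|5|5|5|5|5|5|5|5|5|5|5|5|5|5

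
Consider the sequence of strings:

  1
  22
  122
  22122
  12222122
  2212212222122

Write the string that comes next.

From term 3 onward, concatenate the second-to-last term with the last: 1·22 = 122, 22·122 = 22122, …
Continuing: 12222122 · 2212212222122 gives term 7.

122221222212212222122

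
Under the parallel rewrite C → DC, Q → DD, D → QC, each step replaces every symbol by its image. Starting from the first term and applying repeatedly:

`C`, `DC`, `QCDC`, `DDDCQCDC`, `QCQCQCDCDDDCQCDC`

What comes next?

Replace each of the 16 characters of QCQCQCDCDDDCQCDC in place — DD DC DD DC DD DC QC DC QC QC QC DC DD DC QC DC — and concatenate.

DDDCDDDCDDDCQCDCQCQCQCDCDDDCQCDC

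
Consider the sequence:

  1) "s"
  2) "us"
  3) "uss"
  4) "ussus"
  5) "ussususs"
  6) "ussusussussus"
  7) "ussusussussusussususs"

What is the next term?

ussusussussusussusussussusussussus

This is a Fibonacci-style word recurrence s(k) = s(k−1)·s(k−2): e.g. us·s = uss.
So term 8 is ussusussussusussususs·ussusussussus.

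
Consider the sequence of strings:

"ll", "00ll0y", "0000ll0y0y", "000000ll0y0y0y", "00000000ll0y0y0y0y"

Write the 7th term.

000000000000ll0y0y0y0y0y0y

Every step adds 00 to the front and 0y to the end of the previous string.
From 00000000ll0y0y0y0y, 2 further steps: 00000000ll0y0y0y0y → 0000000000ll0y0y0y0y0y → (answer).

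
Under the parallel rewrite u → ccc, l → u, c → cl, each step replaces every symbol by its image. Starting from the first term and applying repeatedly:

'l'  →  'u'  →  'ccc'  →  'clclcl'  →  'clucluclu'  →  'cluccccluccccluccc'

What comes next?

clucccclclclclucccclclclclucccclclcl

Applying the rule to each of the 18 symbols of cluccccluccccluccc gives the pieces cl u ccc cl cl cl cl u ccc cl cl cl cl u ccc cl cl cl, which concatenate to the answer.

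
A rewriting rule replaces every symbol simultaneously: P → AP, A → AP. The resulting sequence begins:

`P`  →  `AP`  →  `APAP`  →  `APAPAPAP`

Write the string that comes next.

APAPAPAPAPAPAPAP

Expanding APAPAPAP: A→AP, P→AP, A→AP, P→AP, A→AP, P→AP, A→AP, P→AP. Concatenated: AP AP AP AP AP AP AP AP.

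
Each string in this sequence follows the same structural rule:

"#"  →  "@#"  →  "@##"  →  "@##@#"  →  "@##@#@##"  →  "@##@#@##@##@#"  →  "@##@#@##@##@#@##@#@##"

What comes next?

@##@#@##@##@#@##@#@##@##@#@##@##@#

Each term (from the third on) is the previous term followed by the one before it: term 3 = @#·# = @##.
Continuing: @##@#@##@##@#@##@#@## · @##@#@##@##@# gives term 8.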